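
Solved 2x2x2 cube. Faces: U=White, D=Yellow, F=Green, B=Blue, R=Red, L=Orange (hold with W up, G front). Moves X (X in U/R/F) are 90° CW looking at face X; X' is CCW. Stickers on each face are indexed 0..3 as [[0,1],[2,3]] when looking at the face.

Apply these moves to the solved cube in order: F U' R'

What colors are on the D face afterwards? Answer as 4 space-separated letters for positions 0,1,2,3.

Answer: R Y Y G

Derivation:
After move 1 (F): F=GGGG U=WWOO R=WRWR D=RRYY L=OYOY
After move 2 (U'): U=WOWO F=OYGG R=GGWR B=WRBB L=BBOY
After move 3 (R'): R=GRGW U=WBWW F=OOGO D=RYYG B=YRRB
Query: D face = RYYG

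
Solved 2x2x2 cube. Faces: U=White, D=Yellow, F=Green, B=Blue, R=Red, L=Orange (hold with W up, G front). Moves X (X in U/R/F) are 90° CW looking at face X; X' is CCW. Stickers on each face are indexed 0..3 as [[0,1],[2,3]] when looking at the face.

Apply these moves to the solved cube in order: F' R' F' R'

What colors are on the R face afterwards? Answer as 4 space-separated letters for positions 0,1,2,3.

After move 1 (F'): F=GGGG U=WWRR R=YRYR D=OOYY L=OWOW
After move 2 (R'): R=RRYY U=WBRB F=GWGR D=OGYG B=YBOB
After move 3 (F'): F=WRGG U=WBRY R=GROY D=WWYG L=OBOR
After move 4 (R'): R=RYGO U=WORY F=WBGY D=WRYG B=GBWB
Query: R face = RYGO

Answer: R Y G O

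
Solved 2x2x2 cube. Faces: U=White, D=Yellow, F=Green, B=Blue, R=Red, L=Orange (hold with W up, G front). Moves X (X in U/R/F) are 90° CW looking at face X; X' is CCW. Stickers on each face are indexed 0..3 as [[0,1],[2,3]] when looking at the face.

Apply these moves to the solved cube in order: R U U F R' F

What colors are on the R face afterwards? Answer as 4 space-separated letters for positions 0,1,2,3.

After move 1 (R): R=RRRR U=WGWG F=GYGY D=YBYB B=WBWB
After move 2 (U): U=WWGG F=RRGY R=WBRR B=OOWB L=GYOO
After move 3 (U): U=GWGW F=WBGY R=OORR B=GYWB L=RROO
After move 4 (F): F=GWYB U=GWOR R=GOWR D=ROYB L=RYOB
After move 5 (R'): R=ORGW U=GWOG F=GWYR D=RWYB B=BYOB
After move 6 (F): F=YGRW U=GWBY R=ORGW D=GOYB L=RROW
Query: R face = ORGW

Answer: O R G W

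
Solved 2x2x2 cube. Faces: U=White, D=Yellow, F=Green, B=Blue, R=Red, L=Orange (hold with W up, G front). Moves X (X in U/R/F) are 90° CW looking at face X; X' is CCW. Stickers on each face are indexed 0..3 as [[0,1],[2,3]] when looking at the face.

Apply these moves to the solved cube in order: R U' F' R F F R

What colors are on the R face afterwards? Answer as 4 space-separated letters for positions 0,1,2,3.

After move 1 (R): R=RRRR U=WGWG F=GYGY D=YBYB B=WBWB
After move 2 (U'): U=GGWW F=OOGY R=GYRR B=RRWB L=WBOO
After move 3 (F'): F=OYOG U=GGGR R=BYYR D=BOYB L=WWOW
After move 4 (R): R=YBRY U=GYGG F=OOOB D=BWYR B=RRGB
After move 5 (F): F=OOBO U=GYWW R=GBGY D=RYYR L=WBOW
After move 6 (F): F=BOOO U=GYWB R=WBWY D=GGYR L=WROY
After move 7 (R): R=WWYB U=GOWO F=BGOR D=GGYR B=BRYB
Query: R face = WWYB

Answer: W W Y B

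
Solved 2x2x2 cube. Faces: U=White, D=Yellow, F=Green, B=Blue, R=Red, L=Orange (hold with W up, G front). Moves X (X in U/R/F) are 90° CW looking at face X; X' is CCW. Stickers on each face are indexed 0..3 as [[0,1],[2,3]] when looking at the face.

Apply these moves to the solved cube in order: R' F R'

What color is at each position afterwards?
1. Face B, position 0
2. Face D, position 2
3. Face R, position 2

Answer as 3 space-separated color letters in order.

After move 1 (R'): R=RRRR U=WBWB F=GWGW D=YGYG B=YBYB
After move 2 (F): F=GGWW U=WBOO R=WRBR D=RRYG L=OYOG
After move 3 (R'): R=RRWB U=WYOY F=GBWO D=RGYW B=GBRB
Query 1: B[0] = G
Query 2: D[2] = Y
Query 3: R[2] = W

Answer: G Y W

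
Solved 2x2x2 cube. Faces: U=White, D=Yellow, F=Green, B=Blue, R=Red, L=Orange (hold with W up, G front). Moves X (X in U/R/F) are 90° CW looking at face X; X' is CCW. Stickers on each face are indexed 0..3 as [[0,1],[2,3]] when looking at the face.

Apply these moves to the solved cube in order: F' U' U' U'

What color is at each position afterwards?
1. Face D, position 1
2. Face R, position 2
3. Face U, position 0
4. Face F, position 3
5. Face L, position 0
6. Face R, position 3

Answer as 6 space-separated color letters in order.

After move 1 (F'): F=GGGG U=WWRR R=YRYR D=OOYY L=OWOW
After move 2 (U'): U=WRWR F=OWGG R=GGYR B=YRBB L=BBOW
After move 3 (U'): U=RRWW F=BBGG R=OWYR B=GGBB L=YROW
After move 4 (U'): U=RWRW F=YRGG R=BBYR B=OWBB L=GGOW
Query 1: D[1] = O
Query 2: R[2] = Y
Query 3: U[0] = R
Query 4: F[3] = G
Query 5: L[0] = G
Query 6: R[3] = R

Answer: O Y R G G R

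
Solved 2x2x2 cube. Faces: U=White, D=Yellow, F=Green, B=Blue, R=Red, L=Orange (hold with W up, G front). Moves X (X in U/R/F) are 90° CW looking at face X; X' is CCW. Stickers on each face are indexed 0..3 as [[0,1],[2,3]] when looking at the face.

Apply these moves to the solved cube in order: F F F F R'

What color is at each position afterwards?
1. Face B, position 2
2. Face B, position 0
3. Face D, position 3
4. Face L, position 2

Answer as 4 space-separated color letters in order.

Answer: Y Y G O

Derivation:
After move 1 (F): F=GGGG U=WWOO R=WRWR D=RRYY L=OYOY
After move 2 (F): F=GGGG U=WWYY R=OROR D=WWYY L=OROR
After move 3 (F): F=GGGG U=WWRR R=YRYR D=OOYY L=OWOW
After move 4 (F): F=GGGG U=WWWW R=RRRR D=YYYY L=OOOO
After move 5 (R'): R=RRRR U=WBWB F=GWGW D=YGYG B=YBYB
Query 1: B[2] = Y
Query 2: B[0] = Y
Query 3: D[3] = G
Query 4: L[2] = O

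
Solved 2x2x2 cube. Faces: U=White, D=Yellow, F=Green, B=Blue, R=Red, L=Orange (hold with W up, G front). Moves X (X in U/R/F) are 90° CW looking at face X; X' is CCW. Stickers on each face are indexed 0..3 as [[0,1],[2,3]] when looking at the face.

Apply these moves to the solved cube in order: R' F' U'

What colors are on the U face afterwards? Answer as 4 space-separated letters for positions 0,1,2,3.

After move 1 (R'): R=RRRR U=WBWB F=GWGW D=YGYG B=YBYB
After move 2 (F'): F=WWGG U=WBRR R=GRYR D=OOYG L=OBOW
After move 3 (U'): U=BRWR F=OBGG R=WWYR B=GRYB L=YBOW
Query: U face = BRWR

Answer: B R W R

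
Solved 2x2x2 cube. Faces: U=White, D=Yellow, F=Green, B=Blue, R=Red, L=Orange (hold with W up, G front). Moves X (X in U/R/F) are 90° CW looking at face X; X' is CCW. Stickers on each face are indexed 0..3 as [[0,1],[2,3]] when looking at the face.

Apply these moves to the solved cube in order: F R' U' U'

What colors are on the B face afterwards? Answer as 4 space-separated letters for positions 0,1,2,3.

Answer: G W R B

Derivation:
After move 1 (F): F=GGGG U=WWOO R=WRWR D=RRYY L=OYOY
After move 2 (R'): R=RRWW U=WBOB F=GWGO D=RGYG B=YBRB
After move 3 (U'): U=BBWO F=OYGO R=GWWW B=RRRB L=YBOY
After move 4 (U'): U=BOBW F=YBGO R=OYWW B=GWRB L=RROY
Query: B face = GWRB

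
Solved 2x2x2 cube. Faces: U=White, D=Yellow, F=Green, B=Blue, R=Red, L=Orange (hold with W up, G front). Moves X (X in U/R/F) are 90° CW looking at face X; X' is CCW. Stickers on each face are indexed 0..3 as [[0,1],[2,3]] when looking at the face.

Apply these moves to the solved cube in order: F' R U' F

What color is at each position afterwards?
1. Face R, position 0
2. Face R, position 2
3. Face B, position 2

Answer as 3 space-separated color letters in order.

Answer: W R W

Derivation:
After move 1 (F'): F=GGGG U=WWRR R=YRYR D=OOYY L=OWOW
After move 2 (R): R=YYRR U=WGRG F=GOGY D=OBYB B=RBWB
After move 3 (U'): U=GGWR F=OWGY R=GORR B=YYWB L=RBOW
After move 4 (F): F=GOYW U=GGWB R=WORR D=RGYB L=ROOB
Query 1: R[0] = W
Query 2: R[2] = R
Query 3: B[2] = W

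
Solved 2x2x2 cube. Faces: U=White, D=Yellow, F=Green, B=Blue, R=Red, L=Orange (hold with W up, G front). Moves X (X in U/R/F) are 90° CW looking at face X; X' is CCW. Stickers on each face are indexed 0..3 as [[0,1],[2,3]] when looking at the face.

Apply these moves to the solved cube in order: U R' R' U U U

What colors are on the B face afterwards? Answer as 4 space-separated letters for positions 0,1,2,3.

After move 1 (U): U=WWWW F=RRGG R=BBRR B=OOBB L=GGOO
After move 2 (R'): R=BRBR U=WBWO F=RWGW D=YRYG B=YOYB
After move 3 (R'): R=RRBB U=WYWY F=RBGO D=YWYW B=GORB
After move 4 (U): U=WWYY F=RRGO R=GOBB B=GGRB L=RBOO
After move 5 (U): U=YWYW F=GOGO R=GGBB B=RBRB L=RROO
After move 6 (U): U=YYWW F=GGGO R=RBBB B=RRRB L=GOOO
Query: B face = RRRB

Answer: R R R B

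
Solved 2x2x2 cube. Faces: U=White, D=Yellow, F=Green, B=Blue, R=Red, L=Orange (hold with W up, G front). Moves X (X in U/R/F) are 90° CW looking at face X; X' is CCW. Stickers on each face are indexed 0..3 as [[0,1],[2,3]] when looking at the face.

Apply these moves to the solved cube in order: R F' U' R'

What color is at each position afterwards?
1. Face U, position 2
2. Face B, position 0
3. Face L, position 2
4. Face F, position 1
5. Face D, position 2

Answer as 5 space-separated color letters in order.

Answer: W B O R Y

Derivation:
After move 1 (R): R=RRRR U=WGWG F=GYGY D=YBYB B=WBWB
After move 2 (F'): F=YYGG U=WGRR R=BRYR D=OOYB L=OGOW
After move 3 (U'): U=GRWR F=OGGG R=YYYR B=BRWB L=WBOW
After move 4 (R'): R=YRYY U=GWWB F=ORGR D=OGYG B=BROB
Query 1: U[2] = W
Query 2: B[0] = B
Query 3: L[2] = O
Query 4: F[1] = R
Query 5: D[2] = Y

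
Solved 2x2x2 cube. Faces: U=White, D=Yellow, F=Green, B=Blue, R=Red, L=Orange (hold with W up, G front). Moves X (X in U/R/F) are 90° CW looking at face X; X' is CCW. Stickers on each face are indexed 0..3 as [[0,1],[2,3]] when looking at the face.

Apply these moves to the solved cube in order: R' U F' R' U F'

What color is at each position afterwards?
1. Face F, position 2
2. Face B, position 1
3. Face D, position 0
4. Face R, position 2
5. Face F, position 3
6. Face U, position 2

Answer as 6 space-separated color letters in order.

Answer: B B W W R G

Derivation:
After move 1 (R'): R=RRRR U=WBWB F=GWGW D=YGYG B=YBYB
After move 2 (U): U=WWBB F=RRGW R=YBRR B=OOYB L=GWOO
After move 3 (F'): F=RWRG U=WWYR R=GBYR D=WOYG L=GBOB
After move 4 (R'): R=BRGY U=WYYO F=RWRR D=WWYG B=GOOB
After move 5 (U): U=YWOY F=BRRR R=GOGY B=GBOB L=RWOB
After move 6 (F'): F=RRBR U=YWGG R=WOWY D=WBYG L=RYOO
Query 1: F[2] = B
Query 2: B[1] = B
Query 3: D[0] = W
Query 4: R[2] = W
Query 5: F[3] = R
Query 6: U[2] = G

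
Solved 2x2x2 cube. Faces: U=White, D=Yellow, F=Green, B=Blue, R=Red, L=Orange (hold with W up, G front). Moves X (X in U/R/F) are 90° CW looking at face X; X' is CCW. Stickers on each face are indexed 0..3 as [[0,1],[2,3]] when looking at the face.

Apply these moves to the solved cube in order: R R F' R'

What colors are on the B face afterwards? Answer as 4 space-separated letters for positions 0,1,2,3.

After move 1 (R): R=RRRR U=WGWG F=GYGY D=YBYB B=WBWB
After move 2 (R): R=RRRR U=WYWY F=GBGB D=YWYW B=GBGB
After move 3 (F'): F=BBGG U=WYRR R=WRYR D=OOYW L=OYOW
After move 4 (R'): R=RRWY U=WGRG F=BYGR D=OBYG B=WBOB
Query: B face = WBOB

Answer: W B O B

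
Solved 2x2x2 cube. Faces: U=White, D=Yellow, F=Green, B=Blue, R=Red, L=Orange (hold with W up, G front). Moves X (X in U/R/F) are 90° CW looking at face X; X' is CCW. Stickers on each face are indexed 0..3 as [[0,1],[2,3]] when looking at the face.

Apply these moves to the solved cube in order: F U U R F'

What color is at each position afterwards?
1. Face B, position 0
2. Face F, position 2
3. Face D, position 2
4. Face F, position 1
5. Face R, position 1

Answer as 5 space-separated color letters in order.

Answer: W B Y Y O

Derivation:
After move 1 (F): F=GGGG U=WWOO R=WRWR D=RRYY L=OYOY
After move 2 (U): U=OWOW F=WRGG R=BBWR B=OYBB L=GGOY
After move 3 (U): U=OOWW F=BBGG R=OYWR B=GGBB L=WROY
After move 4 (R): R=WORY U=OBWG F=BRGY D=RBYG B=WGOB
After move 5 (F'): F=RYBG U=OBWR R=BORY D=RYYG L=WGOW
Query 1: B[0] = W
Query 2: F[2] = B
Query 3: D[2] = Y
Query 4: F[1] = Y
Query 5: R[1] = O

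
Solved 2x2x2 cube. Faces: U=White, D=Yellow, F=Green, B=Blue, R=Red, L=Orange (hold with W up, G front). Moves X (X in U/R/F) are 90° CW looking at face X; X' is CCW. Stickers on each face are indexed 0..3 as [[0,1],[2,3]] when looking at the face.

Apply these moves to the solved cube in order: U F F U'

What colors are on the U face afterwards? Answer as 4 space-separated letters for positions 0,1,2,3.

Answer: W Y W Y

Derivation:
After move 1 (U): U=WWWW F=RRGG R=BBRR B=OOBB L=GGOO
After move 2 (F): F=GRGR U=WWOG R=WBWR D=RBYY L=GYOY
After move 3 (F): F=GGRR U=WWYY R=OBGR D=WWYY L=GROB
After move 4 (U'): U=WYWY F=GRRR R=GGGR B=OBBB L=OOOB
Query: U face = WYWY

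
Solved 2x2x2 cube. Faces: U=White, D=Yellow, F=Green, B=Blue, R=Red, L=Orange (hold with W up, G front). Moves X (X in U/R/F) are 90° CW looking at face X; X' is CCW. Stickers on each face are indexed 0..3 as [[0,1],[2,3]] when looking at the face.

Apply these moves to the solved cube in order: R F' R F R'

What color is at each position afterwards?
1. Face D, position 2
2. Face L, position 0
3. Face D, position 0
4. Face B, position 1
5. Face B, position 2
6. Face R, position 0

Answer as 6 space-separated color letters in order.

After move 1 (R): R=RRRR U=WGWG F=GYGY D=YBYB B=WBWB
After move 2 (F'): F=YYGG U=WGRR R=BRYR D=OOYB L=OGOW
After move 3 (R): R=YBRR U=WYRG F=YOGB D=OWYW B=RBGB
After move 4 (F): F=GYBO U=WYWG R=RBGR D=RYYW L=OOOW
After move 5 (R'): R=BRRG U=WGWR F=GYBG D=RYYO B=WBYB
Query 1: D[2] = Y
Query 2: L[0] = O
Query 3: D[0] = R
Query 4: B[1] = B
Query 5: B[2] = Y
Query 6: R[0] = B

Answer: Y O R B Y B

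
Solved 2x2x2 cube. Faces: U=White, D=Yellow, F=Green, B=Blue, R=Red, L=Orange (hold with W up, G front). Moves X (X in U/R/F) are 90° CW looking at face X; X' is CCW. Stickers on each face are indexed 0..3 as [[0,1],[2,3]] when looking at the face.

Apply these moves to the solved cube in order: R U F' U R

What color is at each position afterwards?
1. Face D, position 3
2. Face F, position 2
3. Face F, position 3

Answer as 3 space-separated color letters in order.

After move 1 (R): R=RRRR U=WGWG F=GYGY D=YBYB B=WBWB
After move 2 (U): U=WWGG F=RRGY R=WBRR B=OOWB L=GYOO
After move 3 (F'): F=RYRG U=WWWR R=BBYR D=YOYB L=GGOG
After move 4 (U): U=WWRW F=BBRG R=OOYR B=GGWB L=RYOG
After move 5 (R): R=YORO U=WBRG F=BORB D=YWYG B=WGWB
Query 1: D[3] = G
Query 2: F[2] = R
Query 3: F[3] = B

Answer: G R B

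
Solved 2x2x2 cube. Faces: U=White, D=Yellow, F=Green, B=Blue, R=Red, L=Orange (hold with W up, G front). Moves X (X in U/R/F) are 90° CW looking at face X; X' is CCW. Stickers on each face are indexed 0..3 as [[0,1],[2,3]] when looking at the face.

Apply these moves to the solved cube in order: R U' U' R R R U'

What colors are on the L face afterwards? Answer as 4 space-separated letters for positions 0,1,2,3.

Answer: B Y O O

Derivation:
After move 1 (R): R=RRRR U=WGWG F=GYGY D=YBYB B=WBWB
After move 2 (U'): U=GGWW F=OOGY R=GYRR B=RRWB L=WBOO
After move 3 (U'): U=GWGW F=WBGY R=OORR B=GYWB L=RROO
After move 4 (R): R=RORO U=GBGY F=WBGB D=YWYG B=WYWB
After move 5 (R): R=RROO U=GBGB F=WWGG D=YWYW B=YYBB
After move 6 (R): R=OROR U=GWGG F=WWGW D=YBYY B=BYBB
After move 7 (U'): U=WGGG F=RRGW R=WWOR B=ORBB L=BYOO
Query: L face = BYOO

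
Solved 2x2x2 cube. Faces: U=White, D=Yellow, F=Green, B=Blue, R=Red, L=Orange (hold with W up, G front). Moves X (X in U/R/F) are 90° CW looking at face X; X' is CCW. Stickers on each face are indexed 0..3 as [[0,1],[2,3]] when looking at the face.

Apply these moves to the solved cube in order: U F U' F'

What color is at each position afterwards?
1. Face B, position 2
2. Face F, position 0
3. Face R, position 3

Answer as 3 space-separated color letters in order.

Answer: B Y R

Derivation:
After move 1 (U): U=WWWW F=RRGG R=BBRR B=OOBB L=GGOO
After move 2 (F): F=GRGR U=WWOG R=WBWR D=RBYY L=GYOY
After move 3 (U'): U=WGWO F=GYGR R=GRWR B=WBBB L=OOOY
After move 4 (F'): F=YRGG U=WGGW R=BRRR D=OYYY L=OOOW
Query 1: B[2] = B
Query 2: F[0] = Y
Query 3: R[3] = R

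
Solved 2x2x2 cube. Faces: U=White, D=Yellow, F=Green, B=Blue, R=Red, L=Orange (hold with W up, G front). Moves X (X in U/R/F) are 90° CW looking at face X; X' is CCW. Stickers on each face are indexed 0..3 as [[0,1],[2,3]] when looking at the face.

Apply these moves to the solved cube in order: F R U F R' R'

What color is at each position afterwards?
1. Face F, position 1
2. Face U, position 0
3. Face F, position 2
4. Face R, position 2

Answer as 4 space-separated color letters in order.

Answer: W O Y B

Derivation:
After move 1 (F): F=GGGG U=WWOO R=WRWR D=RRYY L=OYOY
After move 2 (R): R=WWRR U=WGOG F=GRGY D=RBYB B=OBWB
After move 3 (U): U=OWGG F=WWGY R=OBRR B=OYWB L=GROY
After move 4 (F): F=GWYW U=OWYR R=GBGR D=ROYB L=GROB
After move 5 (R'): R=BRGG U=OWYO F=GWYR D=RWYW B=BYOB
After move 6 (R'): R=RGBG U=OOYB F=GWYO D=RWYR B=WYWB
Query 1: F[1] = W
Query 2: U[0] = O
Query 3: F[2] = Y
Query 4: R[2] = B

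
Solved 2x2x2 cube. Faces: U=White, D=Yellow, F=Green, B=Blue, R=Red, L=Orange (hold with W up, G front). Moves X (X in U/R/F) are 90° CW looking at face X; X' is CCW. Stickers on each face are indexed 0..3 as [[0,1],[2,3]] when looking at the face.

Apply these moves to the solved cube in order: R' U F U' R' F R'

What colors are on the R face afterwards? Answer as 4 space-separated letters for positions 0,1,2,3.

After move 1 (R'): R=RRRR U=WBWB F=GWGW D=YGYG B=YBYB
After move 2 (U): U=WWBB F=RRGW R=YBRR B=OOYB L=GWOO
After move 3 (F): F=GRWR U=WWOW R=BBBR D=RYYG L=GYOG
After move 4 (U'): U=WWWO F=GYWR R=GRBR B=BBYB L=OOOG
After move 5 (R'): R=RRGB U=WYWB F=GWWO D=RYYR B=GBYB
After move 6 (F): F=WGOW U=WYGO R=WRBB D=GRYR L=OROY
After move 7 (R'): R=RBWB U=WYGG F=WYOO D=GGYW B=RBRB
Query: R face = RBWB

Answer: R B W B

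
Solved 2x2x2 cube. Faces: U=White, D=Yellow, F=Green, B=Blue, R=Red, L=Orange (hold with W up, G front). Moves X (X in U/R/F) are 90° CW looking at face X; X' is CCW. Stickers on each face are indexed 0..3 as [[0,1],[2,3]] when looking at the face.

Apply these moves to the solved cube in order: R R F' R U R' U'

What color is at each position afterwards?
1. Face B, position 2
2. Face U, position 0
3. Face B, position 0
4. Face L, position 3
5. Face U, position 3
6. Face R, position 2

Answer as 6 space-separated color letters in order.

After move 1 (R): R=RRRR U=WGWG F=GYGY D=YBYB B=WBWB
After move 2 (R): R=RRRR U=WYWY F=GBGB D=YWYW B=GBGB
After move 3 (F'): F=BBGG U=WYRR R=WRYR D=OOYW L=OYOW
After move 4 (R): R=YWRR U=WBRG F=BOGW D=OGYG B=RBYB
After move 5 (U): U=RWGB F=YWGW R=RBRR B=OYYB L=BOOW
After move 6 (R'): R=BRRR U=RYGO F=YWGB D=OWYW B=GYGB
After move 7 (U'): U=YORG F=BOGB R=YWRR B=BRGB L=GYOW
Query 1: B[2] = G
Query 2: U[0] = Y
Query 3: B[0] = B
Query 4: L[3] = W
Query 5: U[3] = G
Query 6: R[2] = R

Answer: G Y B W G R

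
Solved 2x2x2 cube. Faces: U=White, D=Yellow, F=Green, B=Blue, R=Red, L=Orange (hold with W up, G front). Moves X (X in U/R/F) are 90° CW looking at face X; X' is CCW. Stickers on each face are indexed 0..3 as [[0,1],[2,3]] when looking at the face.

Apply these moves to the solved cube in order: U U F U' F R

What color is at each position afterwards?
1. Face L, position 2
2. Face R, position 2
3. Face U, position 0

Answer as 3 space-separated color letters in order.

Answer: O R W

Derivation:
After move 1 (U): U=WWWW F=RRGG R=BBRR B=OOBB L=GGOO
After move 2 (U): U=WWWW F=BBGG R=OORR B=GGBB L=RROO
After move 3 (F): F=GBGB U=WWOR R=WOWR D=ROYY L=RYOY
After move 4 (U'): U=WRWO F=RYGB R=GBWR B=WOBB L=GGOY
After move 5 (F): F=GRBY U=WRYG R=WBOR D=WGYY L=GROO
After move 6 (R): R=OWRB U=WRYY F=GGBY D=WBYW B=GORB
Query 1: L[2] = O
Query 2: R[2] = R
Query 3: U[0] = W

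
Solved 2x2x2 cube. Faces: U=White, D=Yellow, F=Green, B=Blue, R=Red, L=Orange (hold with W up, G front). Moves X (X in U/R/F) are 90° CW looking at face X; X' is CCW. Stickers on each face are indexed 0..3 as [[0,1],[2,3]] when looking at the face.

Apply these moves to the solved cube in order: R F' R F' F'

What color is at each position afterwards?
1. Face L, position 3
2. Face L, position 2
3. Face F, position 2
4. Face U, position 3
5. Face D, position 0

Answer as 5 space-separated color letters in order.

After move 1 (R): R=RRRR U=WGWG F=GYGY D=YBYB B=WBWB
After move 2 (F'): F=YYGG U=WGRR R=BRYR D=OOYB L=OGOW
After move 3 (R): R=YBRR U=WYRG F=YOGB D=OWYW B=RBGB
After move 4 (F'): F=OBYG U=WYYR R=WBOR D=GWYW L=OGOR
After move 5 (F'): F=BGOY U=WYWO R=WBGR D=GRYW L=OROY
Query 1: L[3] = Y
Query 2: L[2] = O
Query 3: F[2] = O
Query 4: U[3] = O
Query 5: D[0] = G

Answer: Y O O O G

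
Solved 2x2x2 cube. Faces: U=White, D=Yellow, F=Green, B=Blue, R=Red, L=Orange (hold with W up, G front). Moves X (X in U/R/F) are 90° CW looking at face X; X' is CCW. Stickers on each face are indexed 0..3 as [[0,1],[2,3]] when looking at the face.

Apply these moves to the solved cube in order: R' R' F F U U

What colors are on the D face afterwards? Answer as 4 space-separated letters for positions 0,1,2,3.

Answer: Y W Y W

Derivation:
After move 1 (R'): R=RRRR U=WBWB F=GWGW D=YGYG B=YBYB
After move 2 (R'): R=RRRR U=WYWY F=GBGB D=YWYW B=GBGB
After move 3 (F): F=GGBB U=WYOO R=WRYR D=RRYW L=OYOW
After move 4 (F): F=BGBG U=WYWY R=OROR D=YWYW L=OROR
After move 5 (U): U=WWYY F=ORBG R=GBOR B=ORGB L=BGOR
After move 6 (U): U=YWYW F=GBBG R=OROR B=BGGB L=OROR
Query: D face = YWYW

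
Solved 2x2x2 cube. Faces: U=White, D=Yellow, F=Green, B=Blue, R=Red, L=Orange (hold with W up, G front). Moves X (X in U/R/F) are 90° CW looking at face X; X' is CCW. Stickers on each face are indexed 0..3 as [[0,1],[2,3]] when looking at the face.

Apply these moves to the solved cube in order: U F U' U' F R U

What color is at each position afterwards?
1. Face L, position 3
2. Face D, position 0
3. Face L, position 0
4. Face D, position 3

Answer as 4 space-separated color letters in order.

After move 1 (U): U=WWWW F=RRGG R=BBRR B=OOBB L=GGOO
After move 2 (F): F=GRGR U=WWOG R=WBWR D=RBYY L=GYOY
After move 3 (U'): U=WGWO F=GYGR R=GRWR B=WBBB L=OOOY
After move 4 (U'): U=GOWW F=OOGR R=GYWR B=GRBB L=WBOY
After move 5 (F): F=GORO U=GOYB R=WYWR D=WGYY L=WROB
After move 6 (R): R=WWRY U=GOYO F=GGRY D=WBYG B=BROB
After move 7 (U): U=YGOO F=WWRY R=BRRY B=WROB L=GGOB
Query 1: L[3] = B
Query 2: D[0] = W
Query 3: L[0] = G
Query 4: D[3] = G

Answer: B W G G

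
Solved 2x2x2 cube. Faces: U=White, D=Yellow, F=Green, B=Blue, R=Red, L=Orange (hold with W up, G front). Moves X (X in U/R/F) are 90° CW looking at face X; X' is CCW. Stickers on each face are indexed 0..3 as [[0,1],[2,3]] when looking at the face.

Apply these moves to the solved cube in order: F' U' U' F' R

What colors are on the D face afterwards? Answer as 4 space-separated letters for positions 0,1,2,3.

After move 1 (F'): F=GGGG U=WWRR R=YRYR D=OOYY L=OWOW
After move 2 (U'): U=WRWR F=OWGG R=GGYR B=YRBB L=BBOW
After move 3 (U'): U=RRWW F=BBGG R=OWYR B=GGBB L=YROW
After move 4 (F'): F=BGBG U=RROY R=OWOR D=RWYY L=YWOW
After move 5 (R): R=OORW U=RGOG F=BWBY D=RBYG B=YGRB
Query: D face = RBYG

Answer: R B Y G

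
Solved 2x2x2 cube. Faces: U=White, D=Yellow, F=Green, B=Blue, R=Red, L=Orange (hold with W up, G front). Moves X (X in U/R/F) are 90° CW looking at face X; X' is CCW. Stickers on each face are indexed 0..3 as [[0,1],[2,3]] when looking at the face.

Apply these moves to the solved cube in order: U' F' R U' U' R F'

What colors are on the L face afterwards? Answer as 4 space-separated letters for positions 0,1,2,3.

Answer: Y Y O G

Derivation:
After move 1 (U'): U=WWWW F=OOGG R=GGRR B=RRBB L=BBOO
After move 2 (F'): F=OGOG U=WWGR R=YGYR D=BOYY L=BWOW
After move 3 (R): R=YYRG U=WGGG F=OOOY D=BBYR B=RRWB
After move 4 (U'): U=GGWG F=BWOY R=OORG B=YYWB L=RROW
After move 5 (U'): U=GGGW F=RROY R=BWRG B=OOWB L=YYOW
After move 6 (R): R=RBGW U=GRGY F=RBOR D=BWYO B=WOGB
After move 7 (F'): F=BRRO U=GRRG R=WBBW D=YWYO L=YYOG
Query: L face = YYOG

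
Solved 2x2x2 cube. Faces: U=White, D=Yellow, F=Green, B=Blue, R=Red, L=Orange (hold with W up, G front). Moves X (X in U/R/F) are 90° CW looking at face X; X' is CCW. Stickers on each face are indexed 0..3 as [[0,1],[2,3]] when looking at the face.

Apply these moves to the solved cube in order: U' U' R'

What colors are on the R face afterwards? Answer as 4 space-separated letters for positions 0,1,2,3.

Answer: O R O R

Derivation:
After move 1 (U'): U=WWWW F=OOGG R=GGRR B=RRBB L=BBOO
After move 2 (U'): U=WWWW F=BBGG R=OORR B=GGBB L=RROO
After move 3 (R'): R=OROR U=WBWG F=BWGW D=YBYG B=YGYB
Query: R face = OROR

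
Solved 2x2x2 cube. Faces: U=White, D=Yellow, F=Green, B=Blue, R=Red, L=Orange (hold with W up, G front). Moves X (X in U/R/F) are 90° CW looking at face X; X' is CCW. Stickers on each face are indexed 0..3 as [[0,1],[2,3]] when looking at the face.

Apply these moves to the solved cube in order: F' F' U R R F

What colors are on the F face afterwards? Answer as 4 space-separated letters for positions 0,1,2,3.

Answer: G O O B

Derivation:
After move 1 (F'): F=GGGG U=WWRR R=YRYR D=OOYY L=OWOW
After move 2 (F'): F=GGGG U=WWYY R=OROR D=WWYY L=OROR
After move 3 (U): U=YWYW F=ORGG R=BBOR B=ORBB L=GGOR
After move 4 (R): R=OBRB U=YRYG F=OWGY D=WBYO B=WRWB
After move 5 (R): R=ROBB U=YWYY F=OBGO D=WWYW B=GRRB
After move 6 (F): F=GOOB U=YWRG R=YOYB D=BRYW L=GWOW
Query: F face = GOOB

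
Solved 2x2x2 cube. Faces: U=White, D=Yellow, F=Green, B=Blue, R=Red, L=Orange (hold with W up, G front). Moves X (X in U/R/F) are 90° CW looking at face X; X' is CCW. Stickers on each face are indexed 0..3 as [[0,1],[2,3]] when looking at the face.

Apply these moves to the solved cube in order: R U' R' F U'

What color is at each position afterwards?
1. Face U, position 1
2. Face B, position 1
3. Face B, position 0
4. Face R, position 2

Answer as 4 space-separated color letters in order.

Answer: B R W R

Derivation:
After move 1 (R): R=RRRR U=WGWG F=GYGY D=YBYB B=WBWB
After move 2 (U'): U=GGWW F=OOGY R=GYRR B=RRWB L=WBOO
After move 3 (R'): R=YRGR U=GWWR F=OGGW D=YOYY B=BRBB
After move 4 (F): F=GOWG U=GWOB R=WRRR D=GYYY L=WYOO
After move 5 (U'): U=WBGO F=WYWG R=GORR B=WRBB L=BROO
Query 1: U[1] = B
Query 2: B[1] = R
Query 3: B[0] = W
Query 4: R[2] = R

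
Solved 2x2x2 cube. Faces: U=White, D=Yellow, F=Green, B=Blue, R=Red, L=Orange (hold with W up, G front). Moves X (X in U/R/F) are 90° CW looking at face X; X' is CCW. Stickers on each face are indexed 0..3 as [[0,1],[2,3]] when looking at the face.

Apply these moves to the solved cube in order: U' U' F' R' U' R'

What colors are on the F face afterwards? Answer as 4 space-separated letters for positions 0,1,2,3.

After move 1 (U'): U=WWWW F=OOGG R=GGRR B=RRBB L=BBOO
After move 2 (U'): U=WWWW F=BBGG R=OORR B=GGBB L=RROO
After move 3 (F'): F=BGBG U=WWOR R=YOYR D=ROYY L=RWOW
After move 4 (R'): R=ORYY U=WBOG F=BWBR D=RGYG B=YGOB
After move 5 (U'): U=BGWO F=RWBR R=BWYY B=OROB L=YGOW
After move 6 (R'): R=WYBY U=BOWO F=RGBO D=RWYR B=GRGB
Query: F face = RGBO

Answer: R G B O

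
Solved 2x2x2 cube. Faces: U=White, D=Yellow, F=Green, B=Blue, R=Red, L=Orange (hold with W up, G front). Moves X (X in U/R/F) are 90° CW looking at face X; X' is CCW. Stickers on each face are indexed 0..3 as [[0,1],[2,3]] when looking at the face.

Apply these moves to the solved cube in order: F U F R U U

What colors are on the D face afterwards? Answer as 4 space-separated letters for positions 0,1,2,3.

After move 1 (F): F=GGGG U=WWOO R=WRWR D=RRYY L=OYOY
After move 2 (U): U=OWOW F=WRGG R=BBWR B=OYBB L=GGOY
After move 3 (F): F=GWGR U=OWYG R=OBWR D=WBYY L=GROR
After move 4 (R): R=WORB U=OWYR F=GBGY D=WBYO B=GYWB
After move 5 (U): U=YORW F=WOGY R=GYRB B=GRWB L=GBOR
After move 6 (U): U=RYWO F=GYGY R=GRRB B=GBWB L=WOOR
Query: D face = WBYO

Answer: W B Y O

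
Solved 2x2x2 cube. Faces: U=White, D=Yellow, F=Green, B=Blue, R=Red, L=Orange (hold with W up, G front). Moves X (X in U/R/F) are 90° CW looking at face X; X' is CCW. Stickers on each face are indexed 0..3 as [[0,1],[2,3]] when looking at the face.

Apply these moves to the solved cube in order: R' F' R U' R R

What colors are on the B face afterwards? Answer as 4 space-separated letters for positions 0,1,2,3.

Answer: G G B B

Derivation:
After move 1 (R'): R=RRRR U=WBWB F=GWGW D=YGYG B=YBYB
After move 2 (F'): F=WWGG U=WBRR R=GRYR D=OOYG L=OBOW
After move 3 (R): R=YGRR U=WWRG F=WOGG D=OYYY B=RBBB
After move 4 (U'): U=WGWR F=OBGG R=WORR B=YGBB L=RBOW
After move 5 (R): R=RWRO U=WBWG F=OYGY D=OBYY B=RGGB
After move 6 (R): R=RROW U=WYWY F=OBGY D=OGYR B=GGBB
Query: B face = GGBB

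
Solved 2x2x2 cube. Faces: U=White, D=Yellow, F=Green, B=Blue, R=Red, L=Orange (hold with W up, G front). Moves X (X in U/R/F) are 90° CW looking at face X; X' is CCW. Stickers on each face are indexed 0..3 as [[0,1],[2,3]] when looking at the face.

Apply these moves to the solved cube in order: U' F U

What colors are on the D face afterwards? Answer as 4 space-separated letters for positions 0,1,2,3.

After move 1 (U'): U=WWWW F=OOGG R=GGRR B=RRBB L=BBOO
After move 2 (F): F=GOGO U=WWOB R=WGWR D=RGYY L=BYOY
After move 3 (U): U=OWBW F=WGGO R=RRWR B=BYBB L=GOOY
Query: D face = RGYY

Answer: R G Y Y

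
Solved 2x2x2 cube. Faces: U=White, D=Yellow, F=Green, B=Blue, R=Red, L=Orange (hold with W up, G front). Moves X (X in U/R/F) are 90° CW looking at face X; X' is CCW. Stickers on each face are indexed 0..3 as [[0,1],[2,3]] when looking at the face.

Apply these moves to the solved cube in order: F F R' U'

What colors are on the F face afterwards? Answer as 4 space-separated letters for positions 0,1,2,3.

After move 1 (F): F=GGGG U=WWOO R=WRWR D=RRYY L=OYOY
After move 2 (F): F=GGGG U=WWYY R=OROR D=WWYY L=OROR
After move 3 (R'): R=RROO U=WBYB F=GWGY D=WGYG B=YBWB
After move 4 (U'): U=BBWY F=ORGY R=GWOO B=RRWB L=YBOR
Query: F face = ORGY

Answer: O R G Y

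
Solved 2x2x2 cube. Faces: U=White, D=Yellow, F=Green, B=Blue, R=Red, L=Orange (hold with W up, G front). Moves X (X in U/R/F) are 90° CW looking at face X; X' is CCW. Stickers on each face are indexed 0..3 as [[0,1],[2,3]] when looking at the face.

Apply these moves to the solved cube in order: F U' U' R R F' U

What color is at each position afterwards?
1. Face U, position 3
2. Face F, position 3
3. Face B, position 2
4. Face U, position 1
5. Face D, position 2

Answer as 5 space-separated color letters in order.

Answer: R G B O Y

Derivation:
After move 1 (F): F=GGGG U=WWOO R=WRWR D=RRYY L=OYOY
After move 2 (U'): U=WOWO F=OYGG R=GGWR B=WRBB L=BBOY
After move 3 (U'): U=OOWW F=BBGG R=OYWR B=GGBB L=WROY
After move 4 (R): R=WORY U=OBWG F=BRGY D=RBYG B=WGOB
After move 5 (R): R=RWYO U=ORWY F=BBGG D=ROYW B=GGBB
After move 6 (F'): F=BGBG U=ORRY R=OWRO D=RYYW L=WYOW
After move 7 (U): U=ROYR F=OWBG R=GGRO B=WYBB L=BGOW
Query 1: U[3] = R
Query 2: F[3] = G
Query 3: B[2] = B
Query 4: U[1] = O
Query 5: D[2] = Y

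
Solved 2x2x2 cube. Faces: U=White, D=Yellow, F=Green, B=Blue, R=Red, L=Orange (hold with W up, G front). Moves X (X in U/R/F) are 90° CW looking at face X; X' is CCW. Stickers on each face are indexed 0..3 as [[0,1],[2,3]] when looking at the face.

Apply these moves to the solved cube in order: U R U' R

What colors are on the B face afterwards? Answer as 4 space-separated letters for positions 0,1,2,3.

Answer: W B G B

Derivation:
After move 1 (U): U=WWWW F=RRGG R=BBRR B=OOBB L=GGOO
After move 2 (R): R=RBRB U=WRWG F=RYGY D=YBYO B=WOWB
After move 3 (U'): U=RGWW F=GGGY R=RYRB B=RBWB L=WOOO
After move 4 (R): R=RRBY U=RGWY F=GBGO D=YWYR B=WBGB
Query: B face = WBGB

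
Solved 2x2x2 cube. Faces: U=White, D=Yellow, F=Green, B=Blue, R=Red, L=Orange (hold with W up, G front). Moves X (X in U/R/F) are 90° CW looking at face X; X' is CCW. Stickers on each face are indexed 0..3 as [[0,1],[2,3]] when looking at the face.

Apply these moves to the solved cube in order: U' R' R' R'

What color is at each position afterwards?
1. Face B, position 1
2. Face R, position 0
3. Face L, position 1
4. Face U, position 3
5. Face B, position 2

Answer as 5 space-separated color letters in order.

Answer: R R B G W

Derivation:
After move 1 (U'): U=WWWW F=OOGG R=GGRR B=RRBB L=BBOO
After move 2 (R'): R=GRGR U=WBWR F=OWGW D=YOYG B=YRYB
After move 3 (R'): R=RRGG U=WYWY F=OBGR D=YWYW B=GROB
After move 4 (R'): R=RGRG U=WOWG F=OYGY D=YBYR B=WRWB
Query 1: B[1] = R
Query 2: R[0] = R
Query 3: L[1] = B
Query 4: U[3] = G
Query 5: B[2] = W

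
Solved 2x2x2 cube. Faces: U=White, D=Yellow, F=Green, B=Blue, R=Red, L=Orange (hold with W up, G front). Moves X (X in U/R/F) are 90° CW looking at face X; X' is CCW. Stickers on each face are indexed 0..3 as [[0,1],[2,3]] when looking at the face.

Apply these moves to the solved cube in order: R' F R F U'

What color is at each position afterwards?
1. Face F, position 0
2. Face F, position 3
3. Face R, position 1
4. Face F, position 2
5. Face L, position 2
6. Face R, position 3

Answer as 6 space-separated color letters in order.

After move 1 (R'): R=RRRR U=WBWB F=GWGW D=YGYG B=YBYB
After move 2 (F): F=GGWW U=WBOO R=WRBR D=RRYG L=OYOG
After move 3 (R): R=BWRR U=WGOW F=GRWG D=RYYY B=OBBB
After move 4 (F): F=WGGR U=WGGY R=OWWR D=RBYY L=OROY
After move 5 (U'): U=GYWG F=ORGR R=WGWR B=OWBB L=OBOY
Query 1: F[0] = O
Query 2: F[3] = R
Query 3: R[1] = G
Query 4: F[2] = G
Query 5: L[2] = O
Query 6: R[3] = R

Answer: O R G G O R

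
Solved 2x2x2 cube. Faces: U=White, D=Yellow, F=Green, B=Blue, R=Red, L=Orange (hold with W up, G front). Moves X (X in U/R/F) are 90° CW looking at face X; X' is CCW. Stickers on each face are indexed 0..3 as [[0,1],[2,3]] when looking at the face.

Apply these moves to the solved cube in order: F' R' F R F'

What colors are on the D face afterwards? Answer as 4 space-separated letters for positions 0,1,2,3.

After move 1 (F'): F=GGGG U=WWRR R=YRYR D=OOYY L=OWOW
After move 2 (R'): R=RRYY U=WBRB F=GWGR D=OGYG B=YBOB
After move 3 (F): F=GGRW U=WBWW R=RRBY D=YRYG L=OOOG
After move 4 (R): R=BRYR U=WGWW F=GRRG D=YOYY B=WBBB
After move 5 (F'): F=RGGR U=WGBY R=ORYR D=OGYY L=OWOW
Query: D face = OGYY

Answer: O G Y Y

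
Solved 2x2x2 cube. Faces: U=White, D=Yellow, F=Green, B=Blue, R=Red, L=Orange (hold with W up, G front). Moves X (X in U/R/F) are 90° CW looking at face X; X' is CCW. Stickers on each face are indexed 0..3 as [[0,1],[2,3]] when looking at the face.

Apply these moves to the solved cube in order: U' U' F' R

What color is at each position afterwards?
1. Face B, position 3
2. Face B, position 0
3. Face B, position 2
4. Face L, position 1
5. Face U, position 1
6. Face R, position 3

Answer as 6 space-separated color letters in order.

After move 1 (U'): U=WWWW F=OOGG R=GGRR B=RRBB L=BBOO
After move 2 (U'): U=WWWW F=BBGG R=OORR B=GGBB L=RROO
After move 3 (F'): F=BGBG U=WWOR R=YOYR D=ROYY L=RWOW
After move 4 (R): R=YYRO U=WGOG F=BOBY D=RBYG B=RGWB
Query 1: B[3] = B
Query 2: B[0] = R
Query 3: B[2] = W
Query 4: L[1] = W
Query 5: U[1] = G
Query 6: R[3] = O

Answer: B R W W G O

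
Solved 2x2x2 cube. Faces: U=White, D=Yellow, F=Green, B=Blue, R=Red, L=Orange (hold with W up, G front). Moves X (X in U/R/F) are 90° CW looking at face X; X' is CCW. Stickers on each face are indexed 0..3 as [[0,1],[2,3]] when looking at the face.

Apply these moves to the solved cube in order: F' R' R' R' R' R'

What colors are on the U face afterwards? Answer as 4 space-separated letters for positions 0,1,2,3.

After move 1 (F'): F=GGGG U=WWRR R=YRYR D=OOYY L=OWOW
After move 2 (R'): R=RRYY U=WBRB F=GWGR D=OGYG B=YBOB
After move 3 (R'): R=RYRY U=WORY F=GBGB D=OWYR B=GBGB
After move 4 (R'): R=YYRR U=WGRG F=GOGY D=OBYB B=RBWB
After move 5 (R'): R=YRYR U=WWRR F=GGGG D=OOYY B=BBBB
After move 6 (R'): R=RRYY U=WBRB F=GWGR D=OGYG B=YBOB
Query: U face = WBRB

Answer: W B R B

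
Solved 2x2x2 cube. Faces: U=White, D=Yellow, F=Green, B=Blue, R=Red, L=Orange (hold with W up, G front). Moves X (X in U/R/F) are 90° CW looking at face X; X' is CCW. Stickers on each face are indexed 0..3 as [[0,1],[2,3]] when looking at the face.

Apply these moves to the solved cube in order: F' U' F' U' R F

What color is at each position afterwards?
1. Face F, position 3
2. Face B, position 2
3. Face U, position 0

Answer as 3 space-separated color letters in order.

Answer: W Y R

Derivation:
After move 1 (F'): F=GGGG U=WWRR R=YRYR D=OOYY L=OWOW
After move 2 (U'): U=WRWR F=OWGG R=GGYR B=YRBB L=BBOW
After move 3 (F'): F=WGOG U=WRGY R=OGOR D=BWYY L=BROW
After move 4 (U'): U=RYWG F=BROG R=WGOR B=OGBB L=YROW
After move 5 (R): R=OWRG U=RRWG F=BWOY D=BBYO B=GGYB
After move 6 (F): F=OBYW U=RRWR R=WWGG D=ROYO L=YBOB
Query 1: F[3] = W
Query 2: B[2] = Y
Query 3: U[0] = R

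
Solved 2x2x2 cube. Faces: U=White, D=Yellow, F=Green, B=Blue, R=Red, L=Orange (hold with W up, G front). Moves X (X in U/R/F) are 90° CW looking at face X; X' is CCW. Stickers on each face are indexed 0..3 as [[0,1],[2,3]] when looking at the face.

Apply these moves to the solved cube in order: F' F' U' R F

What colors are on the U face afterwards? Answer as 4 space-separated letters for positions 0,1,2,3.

Answer: W R R B

Derivation:
After move 1 (F'): F=GGGG U=WWRR R=YRYR D=OOYY L=OWOW
After move 2 (F'): F=GGGG U=WWYY R=OROR D=WWYY L=OROR
After move 3 (U'): U=WYWY F=ORGG R=GGOR B=ORBB L=BBOR
After move 4 (R): R=OGRG U=WRWG F=OWGY D=WBYO B=YRYB
After move 5 (F): F=GOYW U=WRRB R=WGGG D=ROYO L=BWOB
Query: U face = WRRB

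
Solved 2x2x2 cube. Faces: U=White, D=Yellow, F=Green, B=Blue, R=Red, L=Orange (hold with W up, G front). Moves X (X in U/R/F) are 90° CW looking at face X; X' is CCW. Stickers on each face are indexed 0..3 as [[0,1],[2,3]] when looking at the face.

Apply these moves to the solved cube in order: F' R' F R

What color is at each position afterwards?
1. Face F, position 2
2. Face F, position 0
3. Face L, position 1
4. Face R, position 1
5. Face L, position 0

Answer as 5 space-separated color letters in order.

After move 1 (F'): F=GGGG U=WWRR R=YRYR D=OOYY L=OWOW
After move 2 (R'): R=RRYY U=WBRB F=GWGR D=OGYG B=YBOB
After move 3 (F): F=GGRW U=WBWW R=RRBY D=YRYG L=OOOG
After move 4 (R): R=BRYR U=WGWW F=GRRG D=YOYY B=WBBB
Query 1: F[2] = R
Query 2: F[0] = G
Query 3: L[1] = O
Query 4: R[1] = R
Query 5: L[0] = O

Answer: R G O R O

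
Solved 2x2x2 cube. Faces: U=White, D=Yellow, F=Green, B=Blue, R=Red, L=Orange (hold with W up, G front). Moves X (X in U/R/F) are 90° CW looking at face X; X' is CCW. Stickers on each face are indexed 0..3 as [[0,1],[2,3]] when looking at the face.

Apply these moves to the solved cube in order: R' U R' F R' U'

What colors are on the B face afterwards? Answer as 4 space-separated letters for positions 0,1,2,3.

Answer: R R B B

Derivation:
After move 1 (R'): R=RRRR U=WBWB F=GWGW D=YGYG B=YBYB
After move 2 (U): U=WWBB F=RRGW R=YBRR B=OOYB L=GWOO
After move 3 (R'): R=BRYR U=WYBO F=RWGB D=YRYW B=GOGB
After move 4 (F): F=GRBW U=WYOW R=BROR D=YBYW L=GYOR
After move 5 (R'): R=RRBO U=WGOG F=GYBW D=YRYW B=WOBB
After move 6 (U'): U=GGWO F=GYBW R=GYBO B=RRBB L=WOOR
Query: B face = RRBB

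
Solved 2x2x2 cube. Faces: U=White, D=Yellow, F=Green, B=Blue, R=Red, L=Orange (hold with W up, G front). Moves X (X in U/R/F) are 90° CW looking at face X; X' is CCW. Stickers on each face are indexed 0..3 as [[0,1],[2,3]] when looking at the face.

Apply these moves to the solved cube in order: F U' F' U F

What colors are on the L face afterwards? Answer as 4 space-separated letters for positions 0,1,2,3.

Answer: Y B O Y

Derivation:
After move 1 (F): F=GGGG U=WWOO R=WRWR D=RRYY L=OYOY
After move 2 (U'): U=WOWO F=OYGG R=GGWR B=WRBB L=BBOY
After move 3 (F'): F=YGOG U=WOGW R=RGRR D=BYYY L=BOOW
After move 4 (U): U=GWWO F=RGOG R=WRRR B=BOBB L=YGOW
After move 5 (F): F=ORGG U=GWWG R=WROR D=RWYY L=YBOY
Query: L face = YBOY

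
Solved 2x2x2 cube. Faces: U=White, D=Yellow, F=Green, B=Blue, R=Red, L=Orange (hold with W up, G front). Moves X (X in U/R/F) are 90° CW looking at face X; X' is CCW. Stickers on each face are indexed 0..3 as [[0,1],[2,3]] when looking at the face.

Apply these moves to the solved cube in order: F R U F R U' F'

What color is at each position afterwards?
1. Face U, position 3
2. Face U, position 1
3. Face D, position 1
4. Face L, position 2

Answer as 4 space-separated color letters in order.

After move 1 (F): F=GGGG U=WWOO R=WRWR D=RRYY L=OYOY
After move 2 (R): R=WWRR U=WGOG F=GRGY D=RBYB B=OBWB
After move 3 (U): U=OWGG F=WWGY R=OBRR B=OYWB L=GROY
After move 4 (F): F=GWYW U=OWYR R=GBGR D=ROYB L=GROB
After move 5 (R): R=GGRB U=OWYW F=GOYB D=RWYO B=RYWB
After move 6 (U'): U=WWOY F=GRYB R=GORB B=GGWB L=RYOB
After move 7 (F'): F=RBGY U=WWGR R=WORB D=YBYO L=RYOO
Query 1: U[3] = R
Query 2: U[1] = W
Query 3: D[1] = B
Query 4: L[2] = O

Answer: R W B O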